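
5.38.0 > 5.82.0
False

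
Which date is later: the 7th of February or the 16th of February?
the 16th of February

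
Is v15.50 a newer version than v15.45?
Yes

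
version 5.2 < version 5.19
True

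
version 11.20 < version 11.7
False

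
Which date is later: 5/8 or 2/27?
5/8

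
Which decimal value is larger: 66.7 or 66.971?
66.971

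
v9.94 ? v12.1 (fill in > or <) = <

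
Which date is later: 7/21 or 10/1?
10/1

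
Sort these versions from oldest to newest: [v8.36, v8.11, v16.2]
[v8.11, v8.36, v16.2]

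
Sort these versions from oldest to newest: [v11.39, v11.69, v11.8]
[v11.8, v11.39, v11.69]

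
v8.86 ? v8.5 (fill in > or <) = >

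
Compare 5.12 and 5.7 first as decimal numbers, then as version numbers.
As decimals: 5.12 < 5.7. As versions: v5.12 > v5.7 (minor version 12 > 7).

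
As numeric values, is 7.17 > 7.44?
False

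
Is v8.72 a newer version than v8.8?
Yes. Version numbers are compared segment by segment as integers, not as decimals: minor version 72 > 8, so v8.72 > v8.8 (even though the decimal 8.72 < 8.8).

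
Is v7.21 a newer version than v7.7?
Yes. Version numbers are compared segment by segment as integers, not as decimals: minor version 21 > 7, so v7.21 > v7.7 (even though the decimal 7.21 < 7.7).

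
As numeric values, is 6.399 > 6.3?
True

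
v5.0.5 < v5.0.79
True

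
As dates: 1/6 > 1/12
False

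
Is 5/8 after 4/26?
Yes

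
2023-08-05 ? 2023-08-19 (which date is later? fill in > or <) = <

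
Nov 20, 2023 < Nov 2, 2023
False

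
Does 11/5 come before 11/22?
Yes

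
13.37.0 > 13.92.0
False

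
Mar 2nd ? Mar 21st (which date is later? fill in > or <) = <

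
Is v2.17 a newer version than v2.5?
Yes. Version numbers are compared segment by segment as integers, not as decimals: minor version 17 > 5, so v2.17 > v2.5 (even though the decimal 2.17 < 2.5).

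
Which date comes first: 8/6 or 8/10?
8/6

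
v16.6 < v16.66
True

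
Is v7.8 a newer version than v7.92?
No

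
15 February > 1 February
True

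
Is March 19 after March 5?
Yes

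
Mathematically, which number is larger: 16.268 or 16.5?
16.5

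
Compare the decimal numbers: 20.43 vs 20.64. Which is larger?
20.64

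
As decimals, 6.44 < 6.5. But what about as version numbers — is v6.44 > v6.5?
True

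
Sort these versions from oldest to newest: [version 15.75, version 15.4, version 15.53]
[version 15.4, version 15.53, version 15.75]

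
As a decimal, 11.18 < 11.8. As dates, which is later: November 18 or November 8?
November 18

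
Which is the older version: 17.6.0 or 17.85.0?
17.6.0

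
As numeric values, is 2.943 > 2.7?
True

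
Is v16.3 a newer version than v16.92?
No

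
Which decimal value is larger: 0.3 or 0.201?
0.3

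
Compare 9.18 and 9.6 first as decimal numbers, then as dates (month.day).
As decimals: 9.18 < 9.6. As dates: 9/18 is later than 9/6 (day 18 > day 6).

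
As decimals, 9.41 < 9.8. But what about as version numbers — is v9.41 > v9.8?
True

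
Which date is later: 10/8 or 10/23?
10/23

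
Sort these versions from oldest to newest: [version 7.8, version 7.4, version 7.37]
[version 7.4, version 7.8, version 7.37]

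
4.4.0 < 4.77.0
True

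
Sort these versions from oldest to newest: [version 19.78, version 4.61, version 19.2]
[version 4.61, version 19.2, version 19.78]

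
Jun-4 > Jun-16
False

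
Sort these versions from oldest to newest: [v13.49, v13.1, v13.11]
[v13.1, v13.11, v13.49]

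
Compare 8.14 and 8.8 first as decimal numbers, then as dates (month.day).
As decimals: 8.14 < 8.8. As dates: 8/14 is later than 8/8 (day 14 > day 8).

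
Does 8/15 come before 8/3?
No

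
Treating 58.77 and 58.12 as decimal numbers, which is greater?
58.77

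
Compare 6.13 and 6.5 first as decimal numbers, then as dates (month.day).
As decimals: 6.13 < 6.5. As dates: 6/13 is later than 6/5 (day 13 > day 5).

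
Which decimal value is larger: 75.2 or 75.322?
75.322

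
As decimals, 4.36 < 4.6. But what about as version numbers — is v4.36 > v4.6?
True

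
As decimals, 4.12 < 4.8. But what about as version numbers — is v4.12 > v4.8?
True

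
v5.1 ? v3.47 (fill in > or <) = >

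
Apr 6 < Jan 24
False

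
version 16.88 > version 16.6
True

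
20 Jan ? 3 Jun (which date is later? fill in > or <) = <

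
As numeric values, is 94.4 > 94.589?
False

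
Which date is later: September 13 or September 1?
September 13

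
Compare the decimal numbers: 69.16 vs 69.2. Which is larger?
69.2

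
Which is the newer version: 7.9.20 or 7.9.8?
7.9.20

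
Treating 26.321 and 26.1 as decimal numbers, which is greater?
26.321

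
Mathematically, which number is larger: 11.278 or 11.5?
11.5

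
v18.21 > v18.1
True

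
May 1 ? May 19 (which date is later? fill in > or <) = <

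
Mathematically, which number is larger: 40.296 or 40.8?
40.8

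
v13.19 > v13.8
True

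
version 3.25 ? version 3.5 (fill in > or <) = >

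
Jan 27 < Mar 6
True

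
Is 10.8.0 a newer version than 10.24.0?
No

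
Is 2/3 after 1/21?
Yes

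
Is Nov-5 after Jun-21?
Yes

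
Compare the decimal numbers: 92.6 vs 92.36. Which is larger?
92.6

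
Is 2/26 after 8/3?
No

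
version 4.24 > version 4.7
True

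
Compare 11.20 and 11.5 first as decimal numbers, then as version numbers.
As decimals: 11.20 < 11.5. As versions: v11.20 > v11.5 (minor version 20 > 5).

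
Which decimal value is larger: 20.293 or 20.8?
20.8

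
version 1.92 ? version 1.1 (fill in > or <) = >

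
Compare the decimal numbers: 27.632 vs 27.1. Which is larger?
27.632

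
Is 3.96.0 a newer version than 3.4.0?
Yes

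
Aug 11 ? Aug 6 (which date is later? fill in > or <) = >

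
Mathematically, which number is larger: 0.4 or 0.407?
0.407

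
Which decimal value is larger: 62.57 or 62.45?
62.57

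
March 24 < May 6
True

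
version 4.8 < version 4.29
True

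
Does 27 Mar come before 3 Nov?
Yes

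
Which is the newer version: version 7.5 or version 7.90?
version 7.90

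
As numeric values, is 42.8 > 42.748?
True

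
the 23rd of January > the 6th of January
True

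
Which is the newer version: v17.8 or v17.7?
v17.8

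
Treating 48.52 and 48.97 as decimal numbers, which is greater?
48.97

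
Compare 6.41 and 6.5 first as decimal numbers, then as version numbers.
As decimals: 6.41 < 6.5. As versions: v6.41 > v6.5 (minor version 41 > 5).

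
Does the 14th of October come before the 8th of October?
No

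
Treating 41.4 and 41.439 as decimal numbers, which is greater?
41.439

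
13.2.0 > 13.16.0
False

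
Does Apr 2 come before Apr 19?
Yes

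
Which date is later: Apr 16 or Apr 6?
Apr 16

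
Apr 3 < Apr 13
True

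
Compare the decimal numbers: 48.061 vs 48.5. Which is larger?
48.5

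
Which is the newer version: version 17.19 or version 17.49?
version 17.49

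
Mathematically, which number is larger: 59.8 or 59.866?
59.866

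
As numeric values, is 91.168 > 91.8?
False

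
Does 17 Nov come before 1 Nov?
No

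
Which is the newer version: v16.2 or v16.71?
v16.71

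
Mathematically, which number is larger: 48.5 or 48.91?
48.91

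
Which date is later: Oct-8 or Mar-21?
Oct-8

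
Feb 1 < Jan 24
False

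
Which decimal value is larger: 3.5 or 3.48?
3.5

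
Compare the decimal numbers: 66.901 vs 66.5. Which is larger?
66.901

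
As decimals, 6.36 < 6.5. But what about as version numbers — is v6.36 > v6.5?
True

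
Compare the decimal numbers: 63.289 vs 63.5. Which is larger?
63.5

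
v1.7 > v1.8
False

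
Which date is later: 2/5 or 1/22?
2/5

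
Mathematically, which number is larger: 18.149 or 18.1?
18.149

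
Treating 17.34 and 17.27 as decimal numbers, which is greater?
17.34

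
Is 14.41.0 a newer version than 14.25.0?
Yes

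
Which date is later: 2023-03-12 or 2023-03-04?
2023-03-12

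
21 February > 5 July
False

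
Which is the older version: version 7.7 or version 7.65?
version 7.7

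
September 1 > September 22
False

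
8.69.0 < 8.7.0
False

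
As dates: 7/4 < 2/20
False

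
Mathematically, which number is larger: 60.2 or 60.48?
60.48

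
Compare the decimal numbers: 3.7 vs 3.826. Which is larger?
3.826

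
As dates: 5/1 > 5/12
False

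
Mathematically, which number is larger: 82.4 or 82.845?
82.845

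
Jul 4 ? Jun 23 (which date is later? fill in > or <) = >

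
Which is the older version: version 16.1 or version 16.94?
version 16.1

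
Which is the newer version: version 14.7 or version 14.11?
version 14.11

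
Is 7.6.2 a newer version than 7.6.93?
No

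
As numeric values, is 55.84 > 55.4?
True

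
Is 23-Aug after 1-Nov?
No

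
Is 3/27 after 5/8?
No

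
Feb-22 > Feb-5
True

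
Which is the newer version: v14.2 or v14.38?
v14.38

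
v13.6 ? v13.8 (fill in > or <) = <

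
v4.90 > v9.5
False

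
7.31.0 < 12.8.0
True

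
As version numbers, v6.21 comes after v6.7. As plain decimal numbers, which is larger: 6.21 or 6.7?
6.7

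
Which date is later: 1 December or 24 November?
1 December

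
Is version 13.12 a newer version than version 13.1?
Yes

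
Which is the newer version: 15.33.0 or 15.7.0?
15.33.0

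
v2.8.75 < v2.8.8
False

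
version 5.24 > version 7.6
False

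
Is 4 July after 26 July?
No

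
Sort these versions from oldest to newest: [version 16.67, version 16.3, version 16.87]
[version 16.3, version 16.67, version 16.87]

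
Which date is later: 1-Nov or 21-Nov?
21-Nov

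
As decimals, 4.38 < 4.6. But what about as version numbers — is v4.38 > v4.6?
True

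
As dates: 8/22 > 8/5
True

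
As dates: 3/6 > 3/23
False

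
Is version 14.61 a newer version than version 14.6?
Yes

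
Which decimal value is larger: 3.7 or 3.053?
3.7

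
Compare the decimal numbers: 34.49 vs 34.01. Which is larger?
34.49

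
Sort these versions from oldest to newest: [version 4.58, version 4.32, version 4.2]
[version 4.2, version 4.32, version 4.58]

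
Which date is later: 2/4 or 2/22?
2/22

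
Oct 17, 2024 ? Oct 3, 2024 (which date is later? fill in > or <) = >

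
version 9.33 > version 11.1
False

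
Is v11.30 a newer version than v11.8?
Yes. Version numbers are compared segment by segment as integers, not as decimals: minor version 30 > 8, so v11.30 > v11.8 (even though the decimal 11.30 < 11.8).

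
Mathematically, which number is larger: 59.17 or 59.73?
59.73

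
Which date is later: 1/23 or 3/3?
3/3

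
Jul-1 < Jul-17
True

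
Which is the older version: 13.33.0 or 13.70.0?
13.33.0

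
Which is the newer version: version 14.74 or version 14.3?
version 14.74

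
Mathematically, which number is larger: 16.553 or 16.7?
16.7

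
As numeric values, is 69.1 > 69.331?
False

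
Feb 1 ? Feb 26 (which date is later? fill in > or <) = <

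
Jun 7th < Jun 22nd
True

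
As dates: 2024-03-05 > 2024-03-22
False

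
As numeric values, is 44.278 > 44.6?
False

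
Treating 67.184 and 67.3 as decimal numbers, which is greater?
67.3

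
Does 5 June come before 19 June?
Yes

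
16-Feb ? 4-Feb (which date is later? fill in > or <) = >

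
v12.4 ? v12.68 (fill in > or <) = <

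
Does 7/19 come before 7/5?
No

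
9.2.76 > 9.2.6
True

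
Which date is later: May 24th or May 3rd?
May 24th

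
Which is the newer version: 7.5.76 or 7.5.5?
7.5.76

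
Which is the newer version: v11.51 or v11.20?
v11.51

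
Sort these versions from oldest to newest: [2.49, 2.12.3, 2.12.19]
[2.12.3, 2.12.19, 2.49]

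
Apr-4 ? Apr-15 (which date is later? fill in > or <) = <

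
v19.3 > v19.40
False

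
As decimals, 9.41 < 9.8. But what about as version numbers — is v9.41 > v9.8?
True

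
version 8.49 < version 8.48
False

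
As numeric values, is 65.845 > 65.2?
True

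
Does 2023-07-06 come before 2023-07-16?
Yes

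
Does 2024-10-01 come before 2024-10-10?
Yes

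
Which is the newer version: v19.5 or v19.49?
v19.49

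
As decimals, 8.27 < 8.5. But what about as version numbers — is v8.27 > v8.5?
True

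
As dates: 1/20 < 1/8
False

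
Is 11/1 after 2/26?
Yes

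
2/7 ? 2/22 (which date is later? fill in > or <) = <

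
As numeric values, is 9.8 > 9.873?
False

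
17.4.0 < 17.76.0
True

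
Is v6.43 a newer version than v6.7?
Yes. Version numbers are compared segment by segment as integers, not as decimals: minor version 43 > 7, so v6.43 > v6.7 (even though the decimal 6.43 < 6.7).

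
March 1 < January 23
False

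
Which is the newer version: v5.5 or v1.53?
v5.5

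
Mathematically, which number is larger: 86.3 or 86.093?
86.3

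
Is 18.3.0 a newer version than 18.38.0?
No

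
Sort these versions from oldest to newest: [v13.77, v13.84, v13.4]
[v13.4, v13.77, v13.84]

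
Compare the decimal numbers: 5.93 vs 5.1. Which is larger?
5.93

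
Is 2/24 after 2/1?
Yes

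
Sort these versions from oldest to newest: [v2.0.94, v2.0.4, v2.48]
[v2.0.4, v2.0.94, v2.48]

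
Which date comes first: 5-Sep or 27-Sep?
5-Sep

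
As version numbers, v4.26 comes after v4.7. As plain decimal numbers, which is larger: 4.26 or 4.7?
4.7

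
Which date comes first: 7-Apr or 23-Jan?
23-Jan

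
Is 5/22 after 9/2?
No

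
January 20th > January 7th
True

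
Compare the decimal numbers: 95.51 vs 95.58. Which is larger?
95.58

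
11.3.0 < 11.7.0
True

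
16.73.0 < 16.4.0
False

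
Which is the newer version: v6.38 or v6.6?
v6.38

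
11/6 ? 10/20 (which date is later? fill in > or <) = >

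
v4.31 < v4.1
False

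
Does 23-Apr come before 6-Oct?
Yes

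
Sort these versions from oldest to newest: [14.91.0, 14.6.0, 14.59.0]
[14.6.0, 14.59.0, 14.91.0]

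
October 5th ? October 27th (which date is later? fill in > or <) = <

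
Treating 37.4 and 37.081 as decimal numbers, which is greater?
37.4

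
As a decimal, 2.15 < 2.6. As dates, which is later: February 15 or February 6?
February 15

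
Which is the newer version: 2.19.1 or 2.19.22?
2.19.22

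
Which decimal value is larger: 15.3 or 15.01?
15.3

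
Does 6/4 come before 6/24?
Yes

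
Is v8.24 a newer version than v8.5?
Yes. Version numbers are compared segment by segment as integers, not as decimals: minor version 24 > 5, so v8.24 > v8.5 (even though the decimal 8.24 < 8.5).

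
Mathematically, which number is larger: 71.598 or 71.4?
71.598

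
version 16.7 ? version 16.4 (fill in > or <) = >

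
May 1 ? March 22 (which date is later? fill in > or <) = >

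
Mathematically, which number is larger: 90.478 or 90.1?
90.478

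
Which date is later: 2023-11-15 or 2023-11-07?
2023-11-15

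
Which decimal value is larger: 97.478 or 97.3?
97.478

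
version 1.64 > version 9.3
False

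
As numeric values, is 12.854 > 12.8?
True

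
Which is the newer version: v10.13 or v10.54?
v10.54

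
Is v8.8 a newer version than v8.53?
No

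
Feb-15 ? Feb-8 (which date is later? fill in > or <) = >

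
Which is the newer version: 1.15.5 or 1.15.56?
1.15.56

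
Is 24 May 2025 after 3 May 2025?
Yes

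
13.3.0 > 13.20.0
False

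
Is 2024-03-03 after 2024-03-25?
No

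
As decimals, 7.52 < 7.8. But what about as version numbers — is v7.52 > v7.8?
True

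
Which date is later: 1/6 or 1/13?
1/13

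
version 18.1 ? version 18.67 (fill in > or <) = <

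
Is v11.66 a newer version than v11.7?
Yes. Version numbers are compared segment by segment as integers, not as decimals: minor version 66 > 7, so v11.66 > v11.7 (even though the decimal 11.66 < 11.7).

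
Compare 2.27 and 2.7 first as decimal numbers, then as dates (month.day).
As decimals: 2.27 < 2.7. As dates: 2/27 is later than 2/7 (day 27 > day 7).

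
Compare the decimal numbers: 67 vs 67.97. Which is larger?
67.97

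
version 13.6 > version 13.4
True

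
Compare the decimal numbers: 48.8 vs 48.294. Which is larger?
48.8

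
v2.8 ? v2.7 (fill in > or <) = >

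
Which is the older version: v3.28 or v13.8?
v3.28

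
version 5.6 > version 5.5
True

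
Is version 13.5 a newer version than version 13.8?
No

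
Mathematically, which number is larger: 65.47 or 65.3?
65.47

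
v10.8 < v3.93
False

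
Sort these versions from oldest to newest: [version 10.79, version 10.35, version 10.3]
[version 10.3, version 10.35, version 10.79]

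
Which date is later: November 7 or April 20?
November 7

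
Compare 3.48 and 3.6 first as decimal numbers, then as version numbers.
As decimals: 3.48 < 3.6. As versions: v3.48 > v3.6 (minor version 48 > 6).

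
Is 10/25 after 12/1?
No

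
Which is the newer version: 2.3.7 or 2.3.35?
2.3.35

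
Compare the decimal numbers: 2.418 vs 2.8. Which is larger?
2.8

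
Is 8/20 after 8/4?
Yes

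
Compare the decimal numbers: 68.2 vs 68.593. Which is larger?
68.593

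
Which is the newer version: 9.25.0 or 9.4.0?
9.25.0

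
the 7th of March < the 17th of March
True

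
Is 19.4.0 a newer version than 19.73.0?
No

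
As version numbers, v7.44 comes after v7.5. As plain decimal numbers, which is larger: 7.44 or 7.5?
7.5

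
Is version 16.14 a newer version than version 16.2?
Yes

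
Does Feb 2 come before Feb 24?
Yes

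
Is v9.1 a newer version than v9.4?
No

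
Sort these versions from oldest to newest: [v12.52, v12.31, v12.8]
[v12.8, v12.31, v12.52]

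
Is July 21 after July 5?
Yes. Day 21 comes after day 5 in July — this is a date comparison, not a decimal one (the decimal 7.21 would be smaller than 7.5).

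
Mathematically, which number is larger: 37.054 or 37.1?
37.1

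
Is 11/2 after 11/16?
No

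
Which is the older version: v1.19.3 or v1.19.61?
v1.19.3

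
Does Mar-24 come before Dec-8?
Yes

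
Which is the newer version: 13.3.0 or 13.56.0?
13.56.0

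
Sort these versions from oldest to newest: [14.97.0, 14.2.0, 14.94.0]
[14.2.0, 14.94.0, 14.97.0]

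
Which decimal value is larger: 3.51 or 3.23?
3.51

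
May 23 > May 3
True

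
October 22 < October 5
False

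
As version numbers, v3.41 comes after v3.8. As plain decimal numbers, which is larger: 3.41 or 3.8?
3.8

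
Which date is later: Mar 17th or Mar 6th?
Mar 17th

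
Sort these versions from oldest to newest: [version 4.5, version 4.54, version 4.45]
[version 4.5, version 4.45, version 4.54]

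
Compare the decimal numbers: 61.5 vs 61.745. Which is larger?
61.745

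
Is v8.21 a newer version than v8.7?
Yes. Version numbers are compared segment by segment as integers, not as decimals: minor version 21 > 7, so v8.21 > v8.7 (even though the decimal 8.21 < 8.7).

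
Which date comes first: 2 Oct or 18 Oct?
2 Oct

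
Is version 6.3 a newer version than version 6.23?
No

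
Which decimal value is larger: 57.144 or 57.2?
57.2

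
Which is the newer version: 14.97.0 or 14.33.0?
14.97.0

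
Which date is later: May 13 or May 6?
May 13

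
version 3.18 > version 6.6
False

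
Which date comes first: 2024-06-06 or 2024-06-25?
2024-06-06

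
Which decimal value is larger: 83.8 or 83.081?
83.8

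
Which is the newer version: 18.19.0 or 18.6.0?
18.19.0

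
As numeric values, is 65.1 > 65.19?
False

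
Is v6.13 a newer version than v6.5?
Yes. Version numbers are compared segment by segment as integers, not as decimals: minor version 13 > 5, so v6.13 > v6.5 (even though the decimal 6.13 < 6.5).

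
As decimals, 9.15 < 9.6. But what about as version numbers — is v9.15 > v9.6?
True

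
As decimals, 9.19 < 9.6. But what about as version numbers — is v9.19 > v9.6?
True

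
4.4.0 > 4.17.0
False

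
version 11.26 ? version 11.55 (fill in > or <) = <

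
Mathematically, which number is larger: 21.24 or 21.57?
21.57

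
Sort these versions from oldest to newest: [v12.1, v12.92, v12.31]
[v12.1, v12.31, v12.92]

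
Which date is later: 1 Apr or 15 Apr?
15 Apr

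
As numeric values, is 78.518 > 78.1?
True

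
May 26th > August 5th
False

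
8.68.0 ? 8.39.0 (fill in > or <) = >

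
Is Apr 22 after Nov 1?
No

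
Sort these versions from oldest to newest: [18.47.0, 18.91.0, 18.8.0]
[18.8.0, 18.47.0, 18.91.0]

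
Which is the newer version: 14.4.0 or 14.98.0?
14.98.0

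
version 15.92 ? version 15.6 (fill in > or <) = >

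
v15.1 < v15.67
True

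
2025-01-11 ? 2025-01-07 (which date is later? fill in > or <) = >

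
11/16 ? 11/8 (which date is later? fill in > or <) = >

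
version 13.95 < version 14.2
True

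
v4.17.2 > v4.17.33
False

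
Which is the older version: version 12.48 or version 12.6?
version 12.6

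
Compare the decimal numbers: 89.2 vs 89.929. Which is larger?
89.929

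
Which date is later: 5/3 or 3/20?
5/3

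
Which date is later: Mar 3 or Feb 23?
Mar 3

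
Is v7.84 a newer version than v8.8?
No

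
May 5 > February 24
True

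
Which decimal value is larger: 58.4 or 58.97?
58.97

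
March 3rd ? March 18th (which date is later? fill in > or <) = <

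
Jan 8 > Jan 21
False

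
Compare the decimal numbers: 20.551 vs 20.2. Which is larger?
20.551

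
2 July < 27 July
True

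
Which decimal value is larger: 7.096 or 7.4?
7.4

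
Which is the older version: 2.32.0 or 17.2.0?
2.32.0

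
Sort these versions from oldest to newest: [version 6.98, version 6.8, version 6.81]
[version 6.8, version 6.81, version 6.98]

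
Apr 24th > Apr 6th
True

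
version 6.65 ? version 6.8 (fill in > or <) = >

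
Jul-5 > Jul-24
False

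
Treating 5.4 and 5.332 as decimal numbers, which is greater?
5.4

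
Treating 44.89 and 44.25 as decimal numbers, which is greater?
44.89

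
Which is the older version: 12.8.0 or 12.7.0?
12.7.0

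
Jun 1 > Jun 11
False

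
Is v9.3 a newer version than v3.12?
Yes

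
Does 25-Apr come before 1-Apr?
No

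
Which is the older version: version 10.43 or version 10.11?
version 10.11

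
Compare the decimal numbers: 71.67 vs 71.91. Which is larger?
71.91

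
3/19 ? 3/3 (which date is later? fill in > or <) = >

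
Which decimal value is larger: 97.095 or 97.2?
97.2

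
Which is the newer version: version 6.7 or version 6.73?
version 6.73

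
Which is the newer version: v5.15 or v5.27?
v5.27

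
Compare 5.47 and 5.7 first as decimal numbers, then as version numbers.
As decimals: 5.47 < 5.7. As versions: v5.47 > v5.7 (minor version 47 > 7).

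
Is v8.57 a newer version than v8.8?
Yes. Version numbers are compared segment by segment as integers, not as decimals: minor version 57 > 8, so v8.57 > v8.8 (even though the decimal 8.57 < 8.8).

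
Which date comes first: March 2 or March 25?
March 2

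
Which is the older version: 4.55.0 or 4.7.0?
4.7.0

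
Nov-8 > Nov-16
False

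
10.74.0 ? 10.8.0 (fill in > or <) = >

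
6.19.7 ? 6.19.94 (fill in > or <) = <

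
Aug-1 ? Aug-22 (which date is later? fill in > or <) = <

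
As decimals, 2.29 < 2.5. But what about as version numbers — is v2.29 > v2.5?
True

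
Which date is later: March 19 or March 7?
March 19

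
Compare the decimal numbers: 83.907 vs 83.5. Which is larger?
83.907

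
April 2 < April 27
True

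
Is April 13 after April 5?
Yes. Day 13 comes after day 5 in April — this is a date comparison, not a decimal one (the decimal 4.13 would be smaller than 4.5).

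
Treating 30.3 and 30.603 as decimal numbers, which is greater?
30.603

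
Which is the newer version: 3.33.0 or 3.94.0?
3.94.0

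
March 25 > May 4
False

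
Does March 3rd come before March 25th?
Yes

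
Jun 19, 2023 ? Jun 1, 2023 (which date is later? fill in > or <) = >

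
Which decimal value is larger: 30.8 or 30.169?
30.8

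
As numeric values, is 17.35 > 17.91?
False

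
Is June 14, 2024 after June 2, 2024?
Yes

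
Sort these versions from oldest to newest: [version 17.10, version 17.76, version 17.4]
[version 17.4, version 17.10, version 17.76]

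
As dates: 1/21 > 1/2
True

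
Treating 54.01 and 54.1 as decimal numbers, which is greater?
54.1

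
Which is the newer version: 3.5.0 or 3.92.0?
3.92.0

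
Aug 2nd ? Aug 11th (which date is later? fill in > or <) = <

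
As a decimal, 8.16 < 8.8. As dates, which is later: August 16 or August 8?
August 16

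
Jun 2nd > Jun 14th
False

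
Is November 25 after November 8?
Yes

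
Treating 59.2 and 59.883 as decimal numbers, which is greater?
59.883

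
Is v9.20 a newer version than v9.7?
Yes. Version numbers are compared segment by segment as integers, not as decimals: minor version 20 > 7, so v9.20 > v9.7 (even though the decimal 9.20 < 9.7).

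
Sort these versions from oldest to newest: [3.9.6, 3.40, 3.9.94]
[3.9.6, 3.9.94, 3.40]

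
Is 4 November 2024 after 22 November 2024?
No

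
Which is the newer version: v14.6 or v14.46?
v14.46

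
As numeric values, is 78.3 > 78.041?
True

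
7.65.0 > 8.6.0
False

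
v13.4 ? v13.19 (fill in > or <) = <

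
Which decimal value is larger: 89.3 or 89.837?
89.837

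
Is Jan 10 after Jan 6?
Yes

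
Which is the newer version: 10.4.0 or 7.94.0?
10.4.0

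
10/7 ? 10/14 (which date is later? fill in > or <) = <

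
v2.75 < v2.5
False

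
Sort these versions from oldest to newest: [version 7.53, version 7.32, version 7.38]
[version 7.32, version 7.38, version 7.53]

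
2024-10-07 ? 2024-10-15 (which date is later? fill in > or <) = <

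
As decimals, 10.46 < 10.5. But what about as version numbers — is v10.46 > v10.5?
True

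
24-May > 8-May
True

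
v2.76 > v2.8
True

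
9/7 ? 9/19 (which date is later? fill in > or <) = <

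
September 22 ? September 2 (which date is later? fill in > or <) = >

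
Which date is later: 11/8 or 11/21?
11/21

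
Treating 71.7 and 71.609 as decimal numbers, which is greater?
71.7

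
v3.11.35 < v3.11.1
False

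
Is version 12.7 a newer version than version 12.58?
No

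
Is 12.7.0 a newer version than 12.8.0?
No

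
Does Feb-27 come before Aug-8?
Yes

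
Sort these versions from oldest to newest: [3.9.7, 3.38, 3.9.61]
[3.9.7, 3.9.61, 3.38]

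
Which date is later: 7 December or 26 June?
7 December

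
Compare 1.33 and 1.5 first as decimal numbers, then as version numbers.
As decimals: 1.33 < 1.5. As versions: v1.33 > v1.5 (minor version 33 > 5).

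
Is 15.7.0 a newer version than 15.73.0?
No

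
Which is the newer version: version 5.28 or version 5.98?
version 5.98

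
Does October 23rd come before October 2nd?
No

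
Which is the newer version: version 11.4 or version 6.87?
version 11.4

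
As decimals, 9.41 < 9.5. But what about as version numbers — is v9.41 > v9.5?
True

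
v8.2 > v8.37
False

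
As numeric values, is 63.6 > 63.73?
False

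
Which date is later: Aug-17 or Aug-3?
Aug-17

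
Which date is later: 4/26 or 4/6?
4/26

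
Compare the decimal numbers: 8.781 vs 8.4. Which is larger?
8.781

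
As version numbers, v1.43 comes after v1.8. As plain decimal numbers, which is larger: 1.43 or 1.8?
1.8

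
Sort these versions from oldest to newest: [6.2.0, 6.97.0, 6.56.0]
[6.2.0, 6.56.0, 6.97.0]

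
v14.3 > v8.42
True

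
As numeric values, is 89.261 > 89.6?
False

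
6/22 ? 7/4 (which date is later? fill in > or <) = <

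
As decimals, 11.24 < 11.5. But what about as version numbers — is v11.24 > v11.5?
True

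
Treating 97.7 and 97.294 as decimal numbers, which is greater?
97.7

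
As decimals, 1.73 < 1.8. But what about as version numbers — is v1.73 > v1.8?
True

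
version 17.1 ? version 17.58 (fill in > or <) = <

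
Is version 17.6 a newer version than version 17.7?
No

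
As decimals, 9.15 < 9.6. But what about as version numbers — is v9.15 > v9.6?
True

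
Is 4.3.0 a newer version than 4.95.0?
No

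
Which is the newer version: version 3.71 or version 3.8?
version 3.71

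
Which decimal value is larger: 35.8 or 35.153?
35.8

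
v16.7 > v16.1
True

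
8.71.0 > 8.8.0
True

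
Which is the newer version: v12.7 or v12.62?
v12.62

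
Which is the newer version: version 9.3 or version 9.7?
version 9.7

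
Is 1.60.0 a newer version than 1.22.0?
Yes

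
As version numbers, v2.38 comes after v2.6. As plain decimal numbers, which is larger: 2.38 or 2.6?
2.6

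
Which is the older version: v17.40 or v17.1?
v17.1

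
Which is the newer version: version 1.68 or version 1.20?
version 1.68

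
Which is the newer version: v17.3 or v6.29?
v17.3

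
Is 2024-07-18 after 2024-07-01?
Yes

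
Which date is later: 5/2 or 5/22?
5/22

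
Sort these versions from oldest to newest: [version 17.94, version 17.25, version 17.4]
[version 17.4, version 17.25, version 17.94]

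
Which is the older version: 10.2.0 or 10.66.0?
10.2.0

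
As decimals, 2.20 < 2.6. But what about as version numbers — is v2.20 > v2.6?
True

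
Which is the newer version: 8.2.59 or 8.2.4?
8.2.59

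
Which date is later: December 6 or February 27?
December 6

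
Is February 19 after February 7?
Yes. Day 19 comes after day 7 in February — this is a date comparison, not a decimal one (the decimal 2.19 would be smaller than 2.7).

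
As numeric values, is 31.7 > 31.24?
True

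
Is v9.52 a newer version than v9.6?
Yes. Version numbers are compared segment by segment as integers, not as decimals: minor version 52 > 6, so v9.52 > v9.6 (even though the decimal 9.52 < 9.6).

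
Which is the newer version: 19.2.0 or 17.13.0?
19.2.0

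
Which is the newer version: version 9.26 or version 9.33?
version 9.33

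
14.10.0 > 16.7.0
False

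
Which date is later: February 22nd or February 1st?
February 22nd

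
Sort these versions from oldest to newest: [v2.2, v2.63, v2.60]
[v2.2, v2.60, v2.63]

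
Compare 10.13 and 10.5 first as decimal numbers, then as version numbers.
As decimals: 10.13 < 10.5. As versions: v10.13 > v10.5 (minor version 13 > 5).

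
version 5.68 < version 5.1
False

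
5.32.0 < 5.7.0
False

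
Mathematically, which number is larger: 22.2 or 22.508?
22.508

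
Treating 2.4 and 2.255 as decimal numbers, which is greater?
2.4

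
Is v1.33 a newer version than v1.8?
Yes. Version numbers are compared segment by segment as integers, not as decimals: minor version 33 > 8, so v1.33 > v1.8 (even though the decimal 1.33 < 1.8).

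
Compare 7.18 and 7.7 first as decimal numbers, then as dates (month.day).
As decimals: 7.18 < 7.7. As dates: 7/18 is later than 7/7 (day 18 > day 7).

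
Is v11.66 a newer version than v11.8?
Yes. Version numbers are compared segment by segment as integers, not as decimals: minor version 66 > 8, so v11.66 > v11.8 (even though the decimal 11.66 < 11.8).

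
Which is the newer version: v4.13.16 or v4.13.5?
v4.13.16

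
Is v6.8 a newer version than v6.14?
No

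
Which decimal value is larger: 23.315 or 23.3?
23.315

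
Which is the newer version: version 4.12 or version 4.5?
version 4.12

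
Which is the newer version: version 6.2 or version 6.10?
version 6.10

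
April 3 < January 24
False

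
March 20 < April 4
True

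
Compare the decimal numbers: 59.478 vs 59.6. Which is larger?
59.6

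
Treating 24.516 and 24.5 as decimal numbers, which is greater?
24.516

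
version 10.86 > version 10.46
True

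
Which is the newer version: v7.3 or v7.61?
v7.61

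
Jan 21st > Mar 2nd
False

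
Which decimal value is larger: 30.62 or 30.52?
30.62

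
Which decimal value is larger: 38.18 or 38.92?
38.92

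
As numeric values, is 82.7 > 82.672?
True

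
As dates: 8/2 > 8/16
False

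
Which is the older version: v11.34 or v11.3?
v11.3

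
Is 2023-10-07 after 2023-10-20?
No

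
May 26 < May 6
False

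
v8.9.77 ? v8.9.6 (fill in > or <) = >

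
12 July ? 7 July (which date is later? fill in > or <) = >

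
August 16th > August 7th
True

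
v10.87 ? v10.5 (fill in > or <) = >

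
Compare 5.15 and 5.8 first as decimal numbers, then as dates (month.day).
As decimals: 5.15 < 5.8. As dates: 5/15 is later than 5/8 (day 15 > day 8).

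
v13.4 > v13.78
False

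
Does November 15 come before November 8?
No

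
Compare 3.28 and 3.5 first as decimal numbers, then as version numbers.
As decimals: 3.28 < 3.5. As versions: v3.28 > v3.5 (minor version 28 > 5).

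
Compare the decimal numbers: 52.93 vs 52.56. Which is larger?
52.93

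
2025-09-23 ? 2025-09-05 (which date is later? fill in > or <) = >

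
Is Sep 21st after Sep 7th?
Yes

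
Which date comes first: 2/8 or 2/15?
2/8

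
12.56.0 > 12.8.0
True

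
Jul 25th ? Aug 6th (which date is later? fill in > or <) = <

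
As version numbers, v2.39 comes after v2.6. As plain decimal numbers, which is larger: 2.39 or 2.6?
2.6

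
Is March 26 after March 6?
Yes. Day 26 comes after day 6 in March — this is a date comparison, not a decimal one (the decimal 3.26 would be smaller than 3.6).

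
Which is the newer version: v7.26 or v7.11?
v7.26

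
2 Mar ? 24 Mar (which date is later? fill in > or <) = <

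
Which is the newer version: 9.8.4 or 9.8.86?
9.8.86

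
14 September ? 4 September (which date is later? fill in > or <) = >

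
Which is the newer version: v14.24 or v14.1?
v14.24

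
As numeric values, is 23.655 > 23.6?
True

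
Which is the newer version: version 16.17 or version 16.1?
version 16.17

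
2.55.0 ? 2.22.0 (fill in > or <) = >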